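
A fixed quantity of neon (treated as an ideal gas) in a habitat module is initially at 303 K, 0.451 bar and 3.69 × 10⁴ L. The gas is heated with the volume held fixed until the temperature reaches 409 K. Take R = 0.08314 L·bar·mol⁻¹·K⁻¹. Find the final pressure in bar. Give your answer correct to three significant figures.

P₂ ≈ 0.609 bar

Isochoric, so P/T is constant: V₂ = V₁; P₂ = P₁·(T₂/T₁) = 0.6088 bar.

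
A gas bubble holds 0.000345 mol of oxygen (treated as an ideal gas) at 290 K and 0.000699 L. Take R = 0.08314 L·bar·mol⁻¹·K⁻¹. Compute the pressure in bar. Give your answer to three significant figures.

PV = nRT ⇒ P = nRT/V = (0.000345 × 0.08314 × 290) / 0.000699

P ≈ 11.9 bar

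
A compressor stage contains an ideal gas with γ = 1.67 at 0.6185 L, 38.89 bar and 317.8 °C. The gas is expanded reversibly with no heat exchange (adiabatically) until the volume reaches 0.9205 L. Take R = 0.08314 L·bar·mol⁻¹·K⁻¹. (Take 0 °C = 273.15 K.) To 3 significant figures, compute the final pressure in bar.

P₂ ≈ 20.0 bar

Convert: T₁ = 591.0 K.
Reversible adiabatic, γ = 1.67: T₂ = T₁·(V₁/V₂)^(γ−1) = 452.7 K; P₂ = P₁·(V₁/V₂)^γ = 20.02 bar.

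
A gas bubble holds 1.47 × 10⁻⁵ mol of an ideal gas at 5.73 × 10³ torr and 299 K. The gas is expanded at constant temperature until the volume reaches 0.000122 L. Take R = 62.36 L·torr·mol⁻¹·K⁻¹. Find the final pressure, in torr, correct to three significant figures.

From PV = nRT: V₁ = nRT₁/P₁ = 4.783e-05 L.
Isothermal, so P V is constant: T₂ = T₁; P₂ = P₁·(V₁/V₂) = 2247 torr.

P₂ ≈ 2.25e+03 torr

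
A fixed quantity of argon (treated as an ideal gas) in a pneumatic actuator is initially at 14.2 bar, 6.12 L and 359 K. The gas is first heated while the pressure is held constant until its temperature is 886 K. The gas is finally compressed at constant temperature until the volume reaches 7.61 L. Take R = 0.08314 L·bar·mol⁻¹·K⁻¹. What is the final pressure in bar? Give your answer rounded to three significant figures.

P constant ⇒ V ∝ T: P₂ = P₁; V₂ = V₁·(T₂/T₁) = 15.10 L.
Isothermal, so P V is constant: T₃ = T₂; P₃ = P₂·(V₂/V₃) = 28.18 bar.

P₃ ≈ 28.2 bar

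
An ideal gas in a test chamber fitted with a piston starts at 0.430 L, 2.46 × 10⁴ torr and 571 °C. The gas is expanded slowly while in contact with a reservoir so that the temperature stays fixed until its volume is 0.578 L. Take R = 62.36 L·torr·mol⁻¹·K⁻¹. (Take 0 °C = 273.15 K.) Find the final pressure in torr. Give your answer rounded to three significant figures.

P₂ ≈ 1.83e+04 torr

Convert: T₁ = 844.1 K.
T constant ⇒ Boyle's law P V = const: T₂ = T₁; P₂ = P₁·(V₁/V₂) = 1.830e+04 torr.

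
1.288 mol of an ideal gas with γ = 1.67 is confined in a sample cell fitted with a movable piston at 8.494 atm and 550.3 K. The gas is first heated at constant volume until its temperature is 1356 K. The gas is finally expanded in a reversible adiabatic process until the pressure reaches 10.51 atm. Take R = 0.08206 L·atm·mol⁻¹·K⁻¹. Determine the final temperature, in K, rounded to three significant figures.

From PV = nRT: V₁ = nRT₁/P₁ = 6.848 L.
Isochoric, so P/T is constant: V₂ = V₁; P₂ = P₁·(T₂/T₁) = 20.93 atm.
Reversible adiabatic, γ = 1.67: T₃ = T₂·(P₃/P₂)^((γ−1)/γ) = 1029 K; V₃ = V₂·(P₂/P₃)^(1/γ) = 10.34 L.

T₃ ≈ 1.03e+03 K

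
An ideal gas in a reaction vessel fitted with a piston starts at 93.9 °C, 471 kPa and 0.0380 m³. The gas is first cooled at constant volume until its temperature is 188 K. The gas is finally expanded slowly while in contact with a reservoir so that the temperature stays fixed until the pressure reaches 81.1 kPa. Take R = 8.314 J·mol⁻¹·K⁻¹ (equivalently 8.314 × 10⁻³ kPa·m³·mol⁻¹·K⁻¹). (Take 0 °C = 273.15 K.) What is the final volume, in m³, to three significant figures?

Convert: T₁ = 367.0 K.
Isochoric, so P/T is constant: V₂ = V₁; P₂ = P₁·(T₂/T₁) = 241.2 kPa.
Isothermal, so P V is constant: T₃ = T₂; V₃ = V₂·(P₂/P₃) = 0.1130 m³.

V₃ ≈ 0.113 m³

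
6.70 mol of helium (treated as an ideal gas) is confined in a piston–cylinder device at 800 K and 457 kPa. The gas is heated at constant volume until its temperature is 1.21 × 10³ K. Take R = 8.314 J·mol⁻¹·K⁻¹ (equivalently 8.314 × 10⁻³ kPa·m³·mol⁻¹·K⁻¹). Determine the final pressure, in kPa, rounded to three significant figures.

P₂ ≈ 691 kPa

From PV = nRT: V₁ = nRT₁/P₁ = 0.09751 m³.
V constant ⇒ P ∝ T: V₂ = V₁; P₂ = P₁·(T₂/T₁) = 691.2 kPa.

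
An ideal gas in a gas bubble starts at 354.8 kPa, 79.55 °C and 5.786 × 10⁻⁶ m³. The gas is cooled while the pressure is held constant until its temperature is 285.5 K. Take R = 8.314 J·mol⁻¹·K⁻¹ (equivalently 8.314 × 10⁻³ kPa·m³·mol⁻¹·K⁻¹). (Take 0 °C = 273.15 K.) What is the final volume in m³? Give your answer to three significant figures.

V₂ ≈ 4.68e-06 m³

Convert: T₁ = 352.7 K.
Isobaric, so V/T is constant: P₂ = P₁; V₂ = V₁·(T₂/T₁) = 4.684e-06 m³.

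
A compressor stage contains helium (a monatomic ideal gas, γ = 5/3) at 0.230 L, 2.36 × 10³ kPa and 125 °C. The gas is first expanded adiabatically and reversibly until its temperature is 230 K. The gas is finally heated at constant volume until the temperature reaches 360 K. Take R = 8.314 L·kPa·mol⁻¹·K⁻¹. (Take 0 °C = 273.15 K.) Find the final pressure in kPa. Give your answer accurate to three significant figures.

P₃ ≈ 937 kPa

Convert: T₁ = 398.1 K.
Reversible adiabatic, γ = 5/3: P₂ = P₁·(T₂/T₁)^(γ/(γ−1)) = 598.6 kPa; V₂ = V₁·(T₁/T₂)^(1/(γ−1)) = 0.5238 L.
V constant ⇒ P ∝ T: V₃ = V₂; P₃ = P₂·(T₃/T₂) = 936.9 kPa.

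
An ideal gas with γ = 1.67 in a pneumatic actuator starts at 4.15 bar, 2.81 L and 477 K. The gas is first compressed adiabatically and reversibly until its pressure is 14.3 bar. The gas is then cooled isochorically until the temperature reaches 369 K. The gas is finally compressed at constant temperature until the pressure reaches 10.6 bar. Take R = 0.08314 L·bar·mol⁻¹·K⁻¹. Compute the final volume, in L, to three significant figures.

V₄ ≈ 0.851 L

Adiabatic (γ = 1.67), T V^(γ−1) and P V^γ constant: T₂ = T₁·(P₂/P₁)^((γ−1)/γ) = 783.6 K; V₂ = V₁·(P₁/P₂)^(1/γ) = 1.340 L.
Isochoric, so P/T is constant: V₃ = V₂; P₃ = P₂·(T₃/T₂) = 6.734 bar.
Isothermal, so P V is constant: T₄ = T₃; V₄ = V₃·(P₃/P₄) = 0.8511 L.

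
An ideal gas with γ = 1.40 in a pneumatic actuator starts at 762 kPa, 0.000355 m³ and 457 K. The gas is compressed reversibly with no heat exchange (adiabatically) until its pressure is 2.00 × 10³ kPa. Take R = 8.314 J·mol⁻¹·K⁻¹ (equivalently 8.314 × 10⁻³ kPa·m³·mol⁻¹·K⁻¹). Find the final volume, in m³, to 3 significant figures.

V₂ ≈ 0.000178 m³

Adiabatic (γ = 1.40), T V^(γ−1) and P V^γ constant: T₂ = T₁·(P₂/P₁)^((γ−1)/γ) = 602.1 K; V₂ = V₁·(P₁/P₂)^(1/γ) = 0.0001782 m³.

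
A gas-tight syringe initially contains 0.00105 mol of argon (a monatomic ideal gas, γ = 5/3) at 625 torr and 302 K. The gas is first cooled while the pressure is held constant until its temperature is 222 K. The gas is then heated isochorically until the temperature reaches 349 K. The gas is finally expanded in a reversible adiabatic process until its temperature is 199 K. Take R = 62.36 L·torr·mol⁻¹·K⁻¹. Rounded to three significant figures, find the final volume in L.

V₄ ≈ 0.0540 L

From PV = nRT: V₁ = nRT₁/P₁ = 0.03164 L.
P constant ⇒ V ∝ T: P₂ = P₁; V₂ = V₁·(T₂/T₁) = 0.02326 L.
V constant ⇒ P ∝ T: V₃ = V₂; P₃ = P₂·(T₃/T₂) = 982.5 torr.
Reversible adiabatic, γ = 5/3: P₄ = P₃·(T₄/T₃)^(γ/(γ−1)) = 241.2 torr; V₄ = V₃·(T₃/T₄)^(1/(γ−1)) = 0.05402 L.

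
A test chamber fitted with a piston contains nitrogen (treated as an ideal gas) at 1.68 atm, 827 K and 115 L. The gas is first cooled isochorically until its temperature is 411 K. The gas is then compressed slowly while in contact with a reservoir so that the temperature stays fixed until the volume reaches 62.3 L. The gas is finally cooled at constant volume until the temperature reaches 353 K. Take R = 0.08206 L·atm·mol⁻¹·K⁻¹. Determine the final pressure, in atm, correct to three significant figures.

P₄ ≈ 1.32 atm

V constant ⇒ P ∝ T: V₂ = V₁; P₂ = P₁·(T₂/T₁) = 0.8349 atm.
Isothermal, so P V is constant: T₃ = T₂; P₃ = P₂·(V₂/V₃) = 1.541 atm.
Isochoric, so P/T is constant: V₄ = V₃; P₄ = P₃·(T₄/T₃) = 1.324 atm.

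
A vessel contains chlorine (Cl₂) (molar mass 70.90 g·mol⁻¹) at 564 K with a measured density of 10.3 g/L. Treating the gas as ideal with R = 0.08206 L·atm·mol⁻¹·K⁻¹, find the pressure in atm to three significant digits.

P ≈ 6.72 atm

ρ = PM/(RT) ⇒ P = ρRT/M = (10.3 × 0.08206 × 564.0) / 70.90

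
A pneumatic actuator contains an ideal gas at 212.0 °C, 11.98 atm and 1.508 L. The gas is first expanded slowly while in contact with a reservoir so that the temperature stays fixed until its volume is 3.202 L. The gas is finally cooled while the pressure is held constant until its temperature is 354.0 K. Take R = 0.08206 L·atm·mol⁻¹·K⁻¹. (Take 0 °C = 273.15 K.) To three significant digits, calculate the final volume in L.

V₃ ≈ 2.34 L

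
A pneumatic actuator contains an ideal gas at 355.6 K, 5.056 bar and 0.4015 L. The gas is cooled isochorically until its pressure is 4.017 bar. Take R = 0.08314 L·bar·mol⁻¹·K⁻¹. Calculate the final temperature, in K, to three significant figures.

T₂ ≈ 283 K

V constant ⇒ P ∝ T: V₂ = V₁; T₂ = T₁·(P₂/P₁) = 282.5 K.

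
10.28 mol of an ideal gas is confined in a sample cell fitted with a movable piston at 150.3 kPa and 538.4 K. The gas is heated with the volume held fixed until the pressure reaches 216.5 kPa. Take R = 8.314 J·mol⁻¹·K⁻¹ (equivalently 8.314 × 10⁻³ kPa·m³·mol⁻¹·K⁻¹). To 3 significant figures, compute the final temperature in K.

From PV = nRT: V₁ = nRT₁/P₁ = 0.3062 m³.
V constant ⇒ P ∝ T: V₂ = V₁; T₂ = T₁·(P₂/P₁) = 775.5 K.

T₂ ≈ 776 K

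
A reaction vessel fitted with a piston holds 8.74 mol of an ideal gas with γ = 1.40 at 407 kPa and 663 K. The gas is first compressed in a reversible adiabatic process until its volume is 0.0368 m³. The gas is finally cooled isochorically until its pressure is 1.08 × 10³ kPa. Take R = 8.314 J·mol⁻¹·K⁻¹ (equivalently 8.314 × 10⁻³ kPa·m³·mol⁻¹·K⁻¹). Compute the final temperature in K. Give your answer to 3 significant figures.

T₃ ≈ 547 K

From PV = nRT: V₁ = nRT₁/P₁ = 0.1184 m³.
Adiabatic (γ = 1.40), T V^(γ−1) and P V^γ constant: T₂ = T₁·(V₁/V₂)^(γ−1) = 1058 K; P₂ = P₁·(V₁/V₂)^γ = 2089 kPa.
Isochoric, so P/T is constant: V₃ = V₂; T₃ = T₂·(P₃/P₂) = 547.0 K.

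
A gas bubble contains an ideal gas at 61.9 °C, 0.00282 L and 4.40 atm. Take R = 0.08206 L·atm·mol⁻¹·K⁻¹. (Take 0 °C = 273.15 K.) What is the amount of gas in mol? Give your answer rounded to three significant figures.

Convert: T = 335.05 K.
PV = nRT ⇒ n = PV/(RT) = (4.40 × 0.00282) / (0.08206 × 335.05)

n ≈ 0.000451 mol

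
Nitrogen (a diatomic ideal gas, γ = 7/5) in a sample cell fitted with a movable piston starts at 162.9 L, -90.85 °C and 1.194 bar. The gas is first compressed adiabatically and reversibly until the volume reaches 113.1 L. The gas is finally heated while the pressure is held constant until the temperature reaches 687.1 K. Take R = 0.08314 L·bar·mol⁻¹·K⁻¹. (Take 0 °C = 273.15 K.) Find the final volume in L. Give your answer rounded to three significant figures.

V₃ ≈ 368 L

Convert: T₁ = 182.3 K.
Adiabatic (γ = 7/5), T V^(γ−1) and P V^γ constant: T₂ = T₁·(V₁/V₂)^(γ−1) = 210.9 K; P₂ = P₁·(V₁/V₂)^γ = 1.990 bar.
P constant ⇒ V ∝ T: P₃ = P₂; V₃ = V₂·(T₃/T₂) = 368.4 L.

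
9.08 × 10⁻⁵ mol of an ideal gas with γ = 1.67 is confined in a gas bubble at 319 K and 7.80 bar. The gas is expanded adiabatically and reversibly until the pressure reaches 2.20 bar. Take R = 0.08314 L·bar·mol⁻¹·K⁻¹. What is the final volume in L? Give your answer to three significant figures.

V₂ ≈ 0.000659 L

From PV = nRT: V₁ = nRT₁/P₁ = 0.0003087 L.
Adiabatic (γ = 1.67), T V^(γ−1) and P V^γ constant: T₂ = T₁·(P₂/P₁)^((γ−1)/γ) = 192.0 K; V₂ = V₁·(P₁/P₂)^(1/γ) = 0.0006588 L.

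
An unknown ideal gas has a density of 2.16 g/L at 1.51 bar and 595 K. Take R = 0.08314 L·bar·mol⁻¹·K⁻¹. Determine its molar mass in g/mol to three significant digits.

ρ = PM/(RT) ⇒ M = ρRT/P = (2.16 × 0.08314 × 595.0) / 1.51

M ≈ 70.8 g/mol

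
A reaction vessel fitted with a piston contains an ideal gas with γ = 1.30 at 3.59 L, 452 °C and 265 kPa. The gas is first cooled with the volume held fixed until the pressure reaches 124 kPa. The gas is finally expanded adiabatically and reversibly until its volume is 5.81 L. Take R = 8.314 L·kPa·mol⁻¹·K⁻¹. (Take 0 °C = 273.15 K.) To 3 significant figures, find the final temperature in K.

Convert: T₁ = 725.1 K.
V constant ⇒ P ∝ T: V₂ = V₁; T₂ = T₁·(P₂/P₁) = 339.3 K.
Adiabatic (γ = 1.30), T V^(γ−1) and P V^γ constant: T₃ = T₂·(V₂/V₃)^(γ−1) = 293.7 K; P₃ = P₂·(V₂/V₃)^γ = 66.32 kPa.

T₃ ≈ 294 K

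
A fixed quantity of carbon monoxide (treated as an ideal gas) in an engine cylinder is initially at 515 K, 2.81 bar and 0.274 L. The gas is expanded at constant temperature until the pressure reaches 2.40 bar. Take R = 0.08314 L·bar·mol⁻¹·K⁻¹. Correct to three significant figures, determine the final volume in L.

T constant ⇒ Boyle's law P V = const: T₂ = T₁; V₂ = V₁·(P₁/P₂) = 0.3208 L.

V₂ ≈ 0.321 L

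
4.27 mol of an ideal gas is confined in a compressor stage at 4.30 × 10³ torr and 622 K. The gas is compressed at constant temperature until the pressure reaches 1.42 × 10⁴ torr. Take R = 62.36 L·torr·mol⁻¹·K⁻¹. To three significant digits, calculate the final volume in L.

From PV = nRT: V₁ = nRT₁/P₁ = 38.52 L.
Isothermal, so P V is constant: T₂ = T₁; V₂ = V₁·(P₁/P₂) = 11.66 L.

V₂ ≈ 11.7 L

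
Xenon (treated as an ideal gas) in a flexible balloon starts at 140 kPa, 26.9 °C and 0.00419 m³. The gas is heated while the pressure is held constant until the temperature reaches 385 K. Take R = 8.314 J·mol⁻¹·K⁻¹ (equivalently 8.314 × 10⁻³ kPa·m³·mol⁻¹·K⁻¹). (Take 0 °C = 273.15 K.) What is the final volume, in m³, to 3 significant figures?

V₂ ≈ 0.00538 m³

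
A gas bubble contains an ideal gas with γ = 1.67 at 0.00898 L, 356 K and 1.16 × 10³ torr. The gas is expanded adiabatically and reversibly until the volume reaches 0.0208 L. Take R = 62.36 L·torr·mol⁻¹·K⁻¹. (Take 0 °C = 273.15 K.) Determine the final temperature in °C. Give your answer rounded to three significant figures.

T₂ ≈ -70.4 °C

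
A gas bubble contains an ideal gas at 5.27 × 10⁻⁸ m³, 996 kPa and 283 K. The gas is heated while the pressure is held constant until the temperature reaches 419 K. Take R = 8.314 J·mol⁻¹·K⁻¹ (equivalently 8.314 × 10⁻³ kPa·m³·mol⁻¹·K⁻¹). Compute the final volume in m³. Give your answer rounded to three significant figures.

P constant ⇒ V ∝ T: P₂ = P₁; V₂ = V₁·(T₂/T₁) = 7.803e-08 m³.

V₂ ≈ 7.80e-08 m³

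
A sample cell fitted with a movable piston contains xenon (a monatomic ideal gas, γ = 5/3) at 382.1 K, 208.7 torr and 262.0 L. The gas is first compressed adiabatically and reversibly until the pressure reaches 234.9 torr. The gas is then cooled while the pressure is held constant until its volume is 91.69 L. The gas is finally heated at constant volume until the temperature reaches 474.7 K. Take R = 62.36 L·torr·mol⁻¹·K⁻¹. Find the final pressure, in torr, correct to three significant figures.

Reversible adiabatic, γ = 5/3: T₂ = T₁·(P₂/P₁)^((γ−1)/γ) = 400.6 K; V₂ = V₁·(P₁/P₂)^(1/γ) = 244.1 L.
Isobaric, so V/T is constant: P₃ = P₂; T₃ = T₂·(V₃/V₂) = 150.5 K.
Isochoric, so P/T is constant: V₄ = V₃; P₄ = P₃·(T₄/T₃) = 740.9 torr.

P₄ ≈ 741 torr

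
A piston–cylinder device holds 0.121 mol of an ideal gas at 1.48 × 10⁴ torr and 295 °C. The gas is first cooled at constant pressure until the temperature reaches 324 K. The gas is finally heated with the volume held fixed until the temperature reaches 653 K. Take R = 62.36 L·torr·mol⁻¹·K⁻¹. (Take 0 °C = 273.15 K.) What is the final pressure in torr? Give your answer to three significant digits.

P₃ ≈ 2.98e+04 torr

Convert: T₁ = 568.1 K.
From PV = nRT: V₁ = nRT₁/P₁ = 0.2897 L.
P constant ⇒ V ∝ T: P₂ = P₁; V₂ = V₁·(T₂/T₁) = 0.1652 L.
Isochoric, so P/T is constant: V₃ = V₂; P₃ = P₂·(T₃/T₂) = 2.983e+04 torr.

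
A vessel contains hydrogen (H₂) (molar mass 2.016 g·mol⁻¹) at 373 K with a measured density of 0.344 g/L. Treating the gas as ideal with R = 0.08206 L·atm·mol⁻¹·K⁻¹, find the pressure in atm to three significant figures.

P ≈ 5.22 atm

ρ = PM/(RT) ⇒ P = ρRT/M = (0.344 × 0.08206 × 373.0) / 2.016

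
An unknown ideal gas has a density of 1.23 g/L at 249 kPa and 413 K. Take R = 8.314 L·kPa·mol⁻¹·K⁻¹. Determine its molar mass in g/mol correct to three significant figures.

ρ = PM/(RT) ⇒ M = ρRT/P = (1.23 × 8.314 × 413.0) / 249

M ≈ 17.0 g/mol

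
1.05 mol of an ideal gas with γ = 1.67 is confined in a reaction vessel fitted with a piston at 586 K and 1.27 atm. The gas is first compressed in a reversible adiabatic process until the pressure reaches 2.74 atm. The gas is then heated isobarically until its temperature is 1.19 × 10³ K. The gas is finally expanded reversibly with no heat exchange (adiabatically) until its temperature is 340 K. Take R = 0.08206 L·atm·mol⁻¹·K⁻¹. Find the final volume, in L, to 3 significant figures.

From PV = nRT: V₁ = nRT₁/P₁ = 39.76 L.
Adiabatic (γ = 1.67), T V^(γ−1) and P V^γ constant: T₂ = T₁·(P₂/P₁)^((γ−1)/γ) = 797.8 K; V₂ = V₁·(P₁/P₂)^(1/γ) = 25.09 L.
P constant ⇒ V ∝ T: P₃ = P₂; V₃ = V₂·(T₃/T₂) = 37.42 L.
Adiabatic (γ = 1.67), T V^(γ−1) and P V^γ constant: P₄ = P₃·(T₄/T₃)^(γ/(γ−1)) = 0.1207 atm; V₄ = V₃·(T₃/T₄)^(1/(γ−1)) = 242.7 L.

V₄ ≈ 243 L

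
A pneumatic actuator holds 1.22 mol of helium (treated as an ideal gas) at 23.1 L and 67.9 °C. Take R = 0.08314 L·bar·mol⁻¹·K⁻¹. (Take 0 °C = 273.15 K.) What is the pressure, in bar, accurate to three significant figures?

P ≈ 1.50 bar

Convert: T = 341.05 K.
PV = nRT ⇒ P = nRT/V = (1.22 × 0.08314 × 341.05) / 23.1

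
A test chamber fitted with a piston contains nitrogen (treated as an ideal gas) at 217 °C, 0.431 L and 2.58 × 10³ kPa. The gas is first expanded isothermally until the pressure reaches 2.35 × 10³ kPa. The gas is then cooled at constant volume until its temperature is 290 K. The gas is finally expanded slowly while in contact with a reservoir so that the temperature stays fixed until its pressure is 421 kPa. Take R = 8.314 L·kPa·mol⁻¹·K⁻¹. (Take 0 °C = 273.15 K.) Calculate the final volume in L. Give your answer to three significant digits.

V₄ ≈ 1.56 L

Convert: T₁ = 490.1 K.
Isothermal, so P V is constant: T₂ = T₁; V₂ = V₁·(P₁/P₂) = 0.4732 L.
Isochoric, so P/T is constant: V₃ = V₂; P₃ = P₂·(T₃/T₂) = 1390 kPa.
Isothermal, so P V is constant: T₄ = T₃; V₄ = V₃·(P₃/P₄) = 1.563 L.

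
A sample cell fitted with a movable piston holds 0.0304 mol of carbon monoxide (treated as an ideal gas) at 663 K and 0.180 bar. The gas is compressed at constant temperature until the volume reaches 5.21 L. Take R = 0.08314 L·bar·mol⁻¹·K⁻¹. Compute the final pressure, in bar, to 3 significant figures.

From PV = nRT: V₁ = nRT₁/P₁ = 9.309 L.
T constant ⇒ Boyle's law P V = const: T₂ = T₁; P₂ = P₁·(V₁/V₂) = 0.3216 bar.

P₂ ≈ 0.322 bar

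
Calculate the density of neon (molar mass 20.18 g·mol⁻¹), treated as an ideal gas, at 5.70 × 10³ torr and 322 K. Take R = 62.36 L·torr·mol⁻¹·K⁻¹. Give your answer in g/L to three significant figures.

ρ ≈ 5.73 g/L

ρ = PM/(RT) = (5.70e+03 × 20.18) / (62.36 × 322.0)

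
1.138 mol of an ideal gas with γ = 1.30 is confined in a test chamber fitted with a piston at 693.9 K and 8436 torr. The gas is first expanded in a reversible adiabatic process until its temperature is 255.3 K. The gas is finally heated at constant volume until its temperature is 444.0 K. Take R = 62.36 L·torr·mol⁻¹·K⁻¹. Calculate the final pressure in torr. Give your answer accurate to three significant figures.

P₃ ≈ 193 torr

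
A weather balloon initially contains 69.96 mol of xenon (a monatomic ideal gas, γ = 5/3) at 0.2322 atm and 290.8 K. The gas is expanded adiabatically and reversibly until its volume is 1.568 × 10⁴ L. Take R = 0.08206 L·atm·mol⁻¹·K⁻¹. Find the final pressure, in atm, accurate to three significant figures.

P₂ ≈ 0.0633 atm

From PV = nRT: V₁ = nRT₁/P₁ = 7190 L.
Adiabatic (γ = 5/3), T V^(γ−1) and P V^γ constant: T₂ = T₁·(V₁/V₂)^(γ−1) = 172.9 K; P₂ = P₁·(V₁/V₂)^γ = 0.06331 atm.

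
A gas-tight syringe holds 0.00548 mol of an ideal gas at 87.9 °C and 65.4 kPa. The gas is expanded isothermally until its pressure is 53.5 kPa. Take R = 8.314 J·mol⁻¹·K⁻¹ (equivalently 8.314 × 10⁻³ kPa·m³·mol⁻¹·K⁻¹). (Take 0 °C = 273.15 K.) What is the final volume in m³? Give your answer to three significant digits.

V₂ ≈ 0.000307 m³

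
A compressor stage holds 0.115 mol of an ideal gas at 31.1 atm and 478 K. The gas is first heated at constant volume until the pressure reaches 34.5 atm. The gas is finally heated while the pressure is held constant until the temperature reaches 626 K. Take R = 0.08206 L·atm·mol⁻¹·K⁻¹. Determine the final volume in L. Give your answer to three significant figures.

V₃ ≈ 0.171 L

From PV = nRT: V₁ = nRT₁/P₁ = 0.1450 L.
Isochoric, so P/T is constant: V₂ = V₁; T₂ = T₁·(P₂/P₁) = 530.3 K.
Isobaric, so V/T is constant: P₃ = P₂; V₃ = V₂·(T₃/T₂) = 0.1712 L.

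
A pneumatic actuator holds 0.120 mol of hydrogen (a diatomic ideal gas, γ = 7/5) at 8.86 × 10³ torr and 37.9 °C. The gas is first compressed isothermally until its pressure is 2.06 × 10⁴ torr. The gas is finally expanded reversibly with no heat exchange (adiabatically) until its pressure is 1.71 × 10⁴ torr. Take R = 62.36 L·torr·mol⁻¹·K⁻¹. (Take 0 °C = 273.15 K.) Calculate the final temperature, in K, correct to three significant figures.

T₃ ≈ 295 K

Convert: T₁ = 311.0 K.
From PV = nRT: V₁ = nRT₁/P₁ = 0.2627 L.
T constant ⇒ Boyle's law P V = const: T₂ = T₁; V₂ = V₁·(P₁/P₂) = 0.1130 L.
Adiabatic (γ = 7/5), T V^(γ−1) and P V^γ constant: T₃ = T₂·(P₃/P₂)^((γ−1)/γ) = 294.9 K; V₃ = V₂·(P₂/P₃)^(1/γ) = 0.1291 L.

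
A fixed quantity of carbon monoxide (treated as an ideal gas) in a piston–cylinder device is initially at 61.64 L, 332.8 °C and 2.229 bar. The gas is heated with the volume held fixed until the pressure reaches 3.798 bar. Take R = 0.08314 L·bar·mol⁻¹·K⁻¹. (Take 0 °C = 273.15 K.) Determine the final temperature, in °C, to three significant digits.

T₂ ≈ 759 °C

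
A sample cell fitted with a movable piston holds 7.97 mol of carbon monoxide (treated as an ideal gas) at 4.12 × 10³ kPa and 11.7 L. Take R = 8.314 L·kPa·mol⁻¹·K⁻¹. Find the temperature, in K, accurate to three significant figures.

PV = nRT ⇒ T = PV/(nR) = (4.12e+03 × 11.7) / (7.97 × 8.314)

T ≈ 727 K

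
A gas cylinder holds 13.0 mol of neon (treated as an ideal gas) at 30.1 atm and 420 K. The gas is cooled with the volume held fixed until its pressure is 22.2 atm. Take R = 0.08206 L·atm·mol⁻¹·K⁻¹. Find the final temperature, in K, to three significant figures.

From PV = nRT: V₁ = nRT₁/P₁ = 14.89 L.
Isochoric, so P/T is constant: V₂ = V₁; T₂ = T₁·(P₂/P₁) = 309.8 K.

T₂ ≈ 310 K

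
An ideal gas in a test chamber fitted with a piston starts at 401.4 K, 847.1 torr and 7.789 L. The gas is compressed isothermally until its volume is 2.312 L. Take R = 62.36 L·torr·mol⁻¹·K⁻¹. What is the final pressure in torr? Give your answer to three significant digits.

T constant ⇒ Boyle's law P V = const: T₂ = T₁; P₂ = P₁·(V₁/V₂) = 2854 torr.

P₂ ≈ 2.85e+03 torr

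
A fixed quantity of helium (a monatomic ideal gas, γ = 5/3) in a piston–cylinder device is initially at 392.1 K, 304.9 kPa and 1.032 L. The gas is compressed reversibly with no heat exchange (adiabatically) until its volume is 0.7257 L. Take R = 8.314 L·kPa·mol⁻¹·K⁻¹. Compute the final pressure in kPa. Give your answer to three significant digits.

Reversible adiabatic, γ = 5/3: T₂ = T₁·(V₁/V₂)^(γ−1) = 495.8 K; P₂ = P₁·(V₁/V₂)^γ = 548.3 kPa.

P₂ ≈ 548 kPa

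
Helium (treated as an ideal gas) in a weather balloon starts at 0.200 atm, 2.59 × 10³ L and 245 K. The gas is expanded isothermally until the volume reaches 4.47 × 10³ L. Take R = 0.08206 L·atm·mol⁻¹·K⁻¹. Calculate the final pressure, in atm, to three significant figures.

T constant ⇒ Boyle's law P V = const: T₂ = T₁; P₂ = P₁·(V₁/V₂) = 0.1159 atm.

P₂ ≈ 0.116 atm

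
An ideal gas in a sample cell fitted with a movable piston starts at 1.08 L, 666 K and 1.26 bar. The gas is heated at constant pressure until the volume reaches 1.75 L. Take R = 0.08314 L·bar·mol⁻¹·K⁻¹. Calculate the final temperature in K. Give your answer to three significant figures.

Isobaric, so V/T is constant: P₂ = P₁; T₂ = T₁·(V₂/V₁) = 1079 K.

T₂ ≈ 1.08e+03 K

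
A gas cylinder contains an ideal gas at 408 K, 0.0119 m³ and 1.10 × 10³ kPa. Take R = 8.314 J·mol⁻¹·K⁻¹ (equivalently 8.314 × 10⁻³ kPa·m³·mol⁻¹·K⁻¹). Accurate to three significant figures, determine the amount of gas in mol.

n ≈ 3.86 mol

PV = nRT ⇒ n = PV/(RT) = (1.10e+03 × 0.0119) / (8.314 × 10⁻³ × 408)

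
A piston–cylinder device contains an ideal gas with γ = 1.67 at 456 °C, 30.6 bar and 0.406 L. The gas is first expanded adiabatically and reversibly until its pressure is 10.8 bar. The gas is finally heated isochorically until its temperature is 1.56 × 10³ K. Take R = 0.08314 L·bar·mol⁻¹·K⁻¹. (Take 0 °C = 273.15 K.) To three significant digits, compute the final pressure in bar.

P₃ ≈ 35.1 bar

Convert: T₁ = 729.1 K.
Adiabatic (γ = 1.67), T V^(γ−1) and P V^γ constant: T₂ = T₁·(P₂/P₁)^((γ−1)/γ) = 480.1 K; V₂ = V₁·(P₁/P₂)^(1/γ) = 0.7575 L.
Isochoric, so P/T is constant: V₃ = V₂; P₃ = P₂·(T₃/T₂) = 35.09 bar.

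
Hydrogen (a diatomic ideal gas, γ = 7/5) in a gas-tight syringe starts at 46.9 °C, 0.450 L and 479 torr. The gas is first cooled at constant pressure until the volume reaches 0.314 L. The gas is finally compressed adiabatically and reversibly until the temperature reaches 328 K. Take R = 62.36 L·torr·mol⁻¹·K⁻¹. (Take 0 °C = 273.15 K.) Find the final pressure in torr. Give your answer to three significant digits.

P₃ ≈ 1.84e+03 torr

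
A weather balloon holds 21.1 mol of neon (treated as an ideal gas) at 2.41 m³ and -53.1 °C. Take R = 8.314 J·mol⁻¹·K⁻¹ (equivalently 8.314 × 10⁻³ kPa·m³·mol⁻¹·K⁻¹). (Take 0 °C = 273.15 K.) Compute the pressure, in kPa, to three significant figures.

Convert: T = 220.05 K.
PV = nRT ⇒ P = nRT/V = (21.1 × 8.314 × 10⁻³ × 220.05) / 2.41

P ≈ 16.0 kPa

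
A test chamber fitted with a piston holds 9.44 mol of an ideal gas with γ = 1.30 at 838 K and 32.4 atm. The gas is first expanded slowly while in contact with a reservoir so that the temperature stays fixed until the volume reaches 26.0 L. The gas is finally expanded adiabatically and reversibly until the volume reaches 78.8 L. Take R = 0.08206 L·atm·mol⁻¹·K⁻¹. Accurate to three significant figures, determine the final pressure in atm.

From PV = nRT: V₁ = nRT₁/P₁ = 20.04 L.
Isothermal, so P V is constant: T₂ = T₁; P₂ = P₁·(V₁/V₂) = 24.97 atm.
Reversible adiabatic, γ = 1.30: T₃ = T₂·(V₂/V₃)^(γ−1) = 600.9 K; P₃ = P₂·(V₂/V₃)^γ = 5.907 atm.

P₃ ≈ 5.91 atm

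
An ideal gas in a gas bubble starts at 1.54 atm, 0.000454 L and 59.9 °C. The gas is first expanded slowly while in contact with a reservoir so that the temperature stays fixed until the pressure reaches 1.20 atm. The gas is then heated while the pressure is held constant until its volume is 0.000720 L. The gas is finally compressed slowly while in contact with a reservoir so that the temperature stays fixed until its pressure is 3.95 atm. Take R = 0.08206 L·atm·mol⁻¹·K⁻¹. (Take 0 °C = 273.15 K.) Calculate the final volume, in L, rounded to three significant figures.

Convert: T₁ = 333.0 K.
T constant ⇒ Boyle's law P V = const: T₂ = T₁; V₂ = V₁·(P₁/P₂) = 0.0005826 L.
Isobaric, so V/T is constant: P₃ = P₂; T₃ = T₂·(V₃/V₂) = 411.6 K.
Isothermal, so P V is constant: T₄ = T₃; V₄ = V₃·(P₃/P₄) = 0.0002187 L.

V₄ ≈ 0.000219 L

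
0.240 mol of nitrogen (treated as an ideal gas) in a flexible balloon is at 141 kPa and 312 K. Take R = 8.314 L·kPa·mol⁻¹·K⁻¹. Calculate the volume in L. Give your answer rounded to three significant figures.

V ≈ 4.42 L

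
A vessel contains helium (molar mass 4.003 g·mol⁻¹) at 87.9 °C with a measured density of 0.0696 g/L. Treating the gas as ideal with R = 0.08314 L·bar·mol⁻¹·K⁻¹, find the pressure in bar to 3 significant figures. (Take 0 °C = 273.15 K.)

P ≈ 0.522 bar

ρ = PM/(RT) ⇒ P = ρRT/M = (0.0696 × 0.08314 × 361.0) / 4.003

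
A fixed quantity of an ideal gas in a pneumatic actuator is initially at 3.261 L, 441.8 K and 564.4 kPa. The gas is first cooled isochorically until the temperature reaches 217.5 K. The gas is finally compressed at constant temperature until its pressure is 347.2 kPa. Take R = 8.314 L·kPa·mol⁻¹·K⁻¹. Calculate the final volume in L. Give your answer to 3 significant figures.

V₃ ≈ 2.61 L

V constant ⇒ P ∝ T: V₂ = V₁; P₂ = P₁·(T₂/T₁) = 277.9 kPa.
T constant ⇒ Boyle's law P V = const: T₃ = T₂; V₃ = V₂·(P₂/P₃) = 2.610 L.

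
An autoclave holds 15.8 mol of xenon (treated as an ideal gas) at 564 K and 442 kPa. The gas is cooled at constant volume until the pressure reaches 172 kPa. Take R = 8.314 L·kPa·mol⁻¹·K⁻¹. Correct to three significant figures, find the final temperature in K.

T₂ ≈ 219 K

From PV = nRT: V₁ = nRT₁/P₁ = 167.6 L.
Isochoric, so P/T is constant: V₂ = V₁; T₂ = T₁·(P₂/P₁) = 219.5 K.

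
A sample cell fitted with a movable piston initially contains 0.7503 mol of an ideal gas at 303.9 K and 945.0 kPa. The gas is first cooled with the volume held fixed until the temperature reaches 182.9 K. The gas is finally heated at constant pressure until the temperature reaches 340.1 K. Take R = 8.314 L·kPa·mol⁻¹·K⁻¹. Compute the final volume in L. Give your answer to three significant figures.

V₃ ≈ 3.73 L

From PV = nRT: V₁ = nRT₁/P₁ = 2.006 L.
V constant ⇒ P ∝ T: V₂ = V₁; P₂ = P₁·(T₂/T₁) = 568.7 kPa.
Isobaric, so V/T is constant: P₃ = P₂; V₃ = V₂·(T₃/T₂) = 3.730 L.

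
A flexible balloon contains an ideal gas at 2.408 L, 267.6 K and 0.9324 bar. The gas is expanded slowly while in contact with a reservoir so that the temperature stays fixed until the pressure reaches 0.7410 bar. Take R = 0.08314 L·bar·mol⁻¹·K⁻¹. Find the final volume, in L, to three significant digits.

T constant ⇒ Boyle's law P V = const: T₂ = T₁; V₂ = V₁·(P₁/P₂) = 3.030 L.

V₂ ≈ 3.03 L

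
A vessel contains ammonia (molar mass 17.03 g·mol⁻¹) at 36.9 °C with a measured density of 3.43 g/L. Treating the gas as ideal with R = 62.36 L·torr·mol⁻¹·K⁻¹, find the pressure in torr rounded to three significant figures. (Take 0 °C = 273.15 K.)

P ≈ 3.89e+03 torr

ρ = PM/(RT) ⇒ P = ρRT/M = (3.43 × 62.36 × 310.0) / 17.03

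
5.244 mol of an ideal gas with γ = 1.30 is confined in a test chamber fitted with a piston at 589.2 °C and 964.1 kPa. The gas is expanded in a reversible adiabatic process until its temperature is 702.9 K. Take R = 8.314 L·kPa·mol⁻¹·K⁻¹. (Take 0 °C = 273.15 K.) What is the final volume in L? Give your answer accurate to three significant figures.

V₂ ≈ 77.1 L

Convert: T₁ = 862.4 K.
From PV = nRT: V₁ = nRT₁/P₁ = 39.00 L.
Adiabatic (γ = 1.30), T V^(γ−1) and P V^γ constant: P₂ = P₁·(T₂/T₁)^(γ/(γ−1)) = 397.5 kPa; V₂ = V₁·(T₁/T₂)^(1/(γ−1)) = 77.09 L.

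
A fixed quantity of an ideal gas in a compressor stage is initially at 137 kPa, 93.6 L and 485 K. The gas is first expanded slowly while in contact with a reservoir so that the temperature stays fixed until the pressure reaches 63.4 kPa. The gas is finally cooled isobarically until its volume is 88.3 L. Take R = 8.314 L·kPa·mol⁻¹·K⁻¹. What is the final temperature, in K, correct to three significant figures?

T constant ⇒ Boyle's law P V = const: T₂ = T₁; V₂ = V₁·(P₁/P₂) = 202.3 L.
P constant ⇒ V ∝ T: P₃ = P₂; T₃ = T₂·(V₃/V₂) = 211.7 K.

T₃ ≈ 212 K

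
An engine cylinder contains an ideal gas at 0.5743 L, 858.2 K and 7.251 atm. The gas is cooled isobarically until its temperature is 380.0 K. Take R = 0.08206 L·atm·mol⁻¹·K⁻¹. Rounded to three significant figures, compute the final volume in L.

P constant ⇒ V ∝ T: P₂ = P₁; V₂ = V₁·(T₂/T₁) = 0.2543 L.

V₂ ≈ 0.254 L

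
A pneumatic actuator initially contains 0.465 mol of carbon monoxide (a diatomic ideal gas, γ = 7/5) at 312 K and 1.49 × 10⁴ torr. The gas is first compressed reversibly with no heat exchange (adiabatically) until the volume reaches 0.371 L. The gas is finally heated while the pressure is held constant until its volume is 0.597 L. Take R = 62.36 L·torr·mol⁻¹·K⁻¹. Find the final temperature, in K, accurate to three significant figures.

T₃ ≈ 611 K

From PV = nRT: V₁ = nRT₁/P₁ = 0.6072 L.
Reversible adiabatic, γ = 7/5: T₂ = T₁·(V₁/V₂)^(γ−1) = 380.0 K; P₂ = P₁·(V₁/V₂)^γ = 2.970e+04 torr.
Isobaric, so V/T is constant: P₃ = P₂; T₃ = T₂·(V₃/V₂) = 611.4 K.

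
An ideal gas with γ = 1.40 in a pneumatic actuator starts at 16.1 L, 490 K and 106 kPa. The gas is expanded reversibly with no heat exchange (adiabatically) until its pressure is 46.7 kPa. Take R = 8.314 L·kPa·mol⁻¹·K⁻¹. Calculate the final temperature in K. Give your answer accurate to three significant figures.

Adiabatic (γ = 1.40), T V^(γ−1) and P V^γ constant: T₂ = T₁·(P₂/P₁)^((γ−1)/γ) = 387.7 K; V₂ = V₁·(P₁/P₂)^(1/γ) = 28.91 L.

T₂ ≈ 388 K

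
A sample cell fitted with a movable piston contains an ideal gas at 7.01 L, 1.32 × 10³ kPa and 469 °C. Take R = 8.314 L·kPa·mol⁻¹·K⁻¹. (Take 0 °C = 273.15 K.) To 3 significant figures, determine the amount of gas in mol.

n ≈ 1.50 mol

Convert: T = 742.15 K.
PV = nRT ⇒ n = PV/(RT) = (1.32e+03 × 7.01) / (8.314 × 742.15)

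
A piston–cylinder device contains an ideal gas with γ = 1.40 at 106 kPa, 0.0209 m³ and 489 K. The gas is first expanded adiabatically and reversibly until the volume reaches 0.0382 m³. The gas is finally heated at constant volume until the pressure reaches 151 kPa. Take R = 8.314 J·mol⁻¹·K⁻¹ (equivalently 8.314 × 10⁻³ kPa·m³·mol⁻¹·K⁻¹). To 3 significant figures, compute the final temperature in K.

T₃ ≈ 1.27e+03 K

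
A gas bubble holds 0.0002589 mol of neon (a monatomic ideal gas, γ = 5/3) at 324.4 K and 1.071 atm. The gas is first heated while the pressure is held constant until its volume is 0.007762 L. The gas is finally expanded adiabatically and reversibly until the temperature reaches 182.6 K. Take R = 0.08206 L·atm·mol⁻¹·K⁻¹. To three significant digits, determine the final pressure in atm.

From PV = nRT: V₁ = nRT₁/P₁ = 0.006435 L.
Isobaric, so V/T is constant: P₂ = P₁; T₂ = T₁·(V₂/V₁) = 391.3 K.
Adiabatic (γ = 5/3), T V^(γ−1) and P V^γ constant: P₃ = P₂·(T₃/T₂)^(γ/(γ−1)) = 0.1593 atm; V₃ = V₂·(T₂/T₃)^(1/(γ−1)) = 0.02435 L.

P₃ ≈ 0.159 atm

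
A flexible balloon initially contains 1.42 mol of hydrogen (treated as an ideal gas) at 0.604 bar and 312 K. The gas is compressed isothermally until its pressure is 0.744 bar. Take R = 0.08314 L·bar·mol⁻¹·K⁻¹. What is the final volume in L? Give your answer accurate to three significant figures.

From PV = nRT: V₁ = nRT₁/P₁ = 60.98 L.
Isothermal, so P V is constant: T₂ = T₁; V₂ = V₁·(P₁/P₂) = 49.51 L.

V₂ ≈ 49.5 L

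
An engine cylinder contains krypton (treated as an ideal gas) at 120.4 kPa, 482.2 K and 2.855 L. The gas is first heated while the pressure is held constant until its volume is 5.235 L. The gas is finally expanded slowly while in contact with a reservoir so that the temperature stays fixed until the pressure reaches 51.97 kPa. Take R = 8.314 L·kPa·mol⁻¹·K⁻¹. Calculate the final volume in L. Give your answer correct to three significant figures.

V₃ ≈ 12.1 L

P constant ⇒ V ∝ T: P₂ = P₁; T₂ = T₁·(V₂/V₁) = 884.2 K.
T constant ⇒ Boyle's law P V = const: T₃ = T₂; V₃ = V₂·(P₂/P₃) = 12.13 L.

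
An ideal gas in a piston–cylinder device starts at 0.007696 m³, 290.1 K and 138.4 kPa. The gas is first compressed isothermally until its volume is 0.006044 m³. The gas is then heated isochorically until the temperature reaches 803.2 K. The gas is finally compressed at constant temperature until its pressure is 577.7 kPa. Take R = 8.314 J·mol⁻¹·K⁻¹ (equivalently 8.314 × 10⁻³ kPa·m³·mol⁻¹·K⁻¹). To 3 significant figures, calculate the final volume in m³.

V₄ ≈ 0.00510 m³

Isothermal, so P V is constant: T₂ = T₁; P₂ = P₁·(V₁/V₂) = 176.2 kPa.
V constant ⇒ P ∝ T: V₃ = V₂; P₃ = P₂·(T₃/T₂) = 487.9 kPa.
T constant ⇒ Boyle's law P V = const: T₄ = T₃; V₄ = V₃·(P₃/P₄) = 0.005105 m³.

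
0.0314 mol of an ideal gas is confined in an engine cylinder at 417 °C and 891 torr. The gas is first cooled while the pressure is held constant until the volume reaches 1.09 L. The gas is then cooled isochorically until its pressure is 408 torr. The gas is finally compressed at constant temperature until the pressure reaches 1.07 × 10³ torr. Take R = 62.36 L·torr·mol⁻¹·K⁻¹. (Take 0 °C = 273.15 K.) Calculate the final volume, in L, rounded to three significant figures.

Convert: T₁ = 690.1 K.
From PV = nRT: V₁ = nRT₁/P₁ = 1.517 L.
Isobaric, so V/T is constant: P₂ = P₁; T₂ = T₁·(V₂/V₁) = 496.0 K.
Isochoric, so P/T is constant: V₃ = V₂; T₃ = T₂·(P₃/P₂) = 227.1 K.
Isothermal, so P V is constant: T₄ = T₃; V₄ = V₃·(P₃/P₄) = 0.4156 L.

V₄ ≈ 0.416 L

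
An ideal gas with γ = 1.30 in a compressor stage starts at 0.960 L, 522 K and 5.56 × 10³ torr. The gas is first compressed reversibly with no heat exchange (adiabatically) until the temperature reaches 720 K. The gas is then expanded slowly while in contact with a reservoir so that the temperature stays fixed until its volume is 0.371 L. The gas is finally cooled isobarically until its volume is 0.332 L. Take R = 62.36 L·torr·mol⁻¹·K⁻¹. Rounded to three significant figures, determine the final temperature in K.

T₄ ≈ 644 K

Reversible adiabatic, γ = 1.30: P₂ = P₁·(T₂/T₁)^(γ/(γ−1)) = 2.240e+04 torr; V₂ = V₁·(T₁/T₂)^(1/(γ−1)) = 0.3286 L.
Isothermal, so P V is constant: T₃ = T₂; P₃ = P₂·(V₂/V₃) = 1.984e+04 torr.
Isobaric, so V/T is constant: P₄ = P₃; T₄ = T₃·(V₄/V₃) = 644.3 K.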